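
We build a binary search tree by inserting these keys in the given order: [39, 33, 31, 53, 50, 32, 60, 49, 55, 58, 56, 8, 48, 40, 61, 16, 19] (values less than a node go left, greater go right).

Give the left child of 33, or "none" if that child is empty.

39: root
33: left child of 39 (depth 1)
31: left child of 33 (depth 2)
53: right child of 39 (depth 1)
50: left child of 53 (depth 2)
32: right child of 31 (depth 3)
60: right child of 53 (depth 2)
49: left child of 50 (depth 3)
55: left child of 60 (depth 3)
58: right child of 55 (depth 4)
56: left child of 58 (depth 5)
8: left child of 31 (depth 3)
48: left child of 49 (depth 4)
40: left child of 48 (depth 5)
61: right child of 60 (depth 3)
16: right child of 8 (depth 4)
19: right child of 16 (depth 5)

31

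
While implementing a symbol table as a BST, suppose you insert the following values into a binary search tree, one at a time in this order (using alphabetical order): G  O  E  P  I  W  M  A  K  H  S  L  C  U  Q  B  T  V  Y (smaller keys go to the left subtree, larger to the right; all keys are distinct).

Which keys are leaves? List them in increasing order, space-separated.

G: root
O: right child of G (depth 1)
E: left child of G (depth 1)
P: right child of O (depth 2)
I: left child of O (depth 2)
W: right child of P (depth 3)
M: right child of I (depth 3)
A: left child of E (depth 2)
K: left child of M (depth 4)
H: left child of I (depth 3)
S: left child of W (depth 4)
L: right child of K (depth 5)
C: right child of A (depth 3)
U: right child of S (depth 5)
Q: left child of S (depth 5)
B: left child of C (depth 4)
T: left child of U (depth 6)
V: right child of U (depth 6)
Y: right child of W (depth 4)

B H L Q T V Y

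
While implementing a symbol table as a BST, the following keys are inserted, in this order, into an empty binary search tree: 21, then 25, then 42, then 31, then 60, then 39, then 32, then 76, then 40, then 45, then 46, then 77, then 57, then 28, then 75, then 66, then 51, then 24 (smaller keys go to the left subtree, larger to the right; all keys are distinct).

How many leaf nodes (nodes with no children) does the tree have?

7

Insert 21: tree is empty, so 21 becomes the root.
Insert 25: 25 > 21 → go right. Place as right child of 21.
Insert 42: 42 > 21 → go right; 42 > 25 → go right. Place as right child of 25.
Insert 31: 31 > 21 → go right; 31 > 25 → go right; 31 < 42 → go left. Place as left child of 42.
Insert 60: 60 > 21 → go right; 60 > 25 → go right; 60 > 42 → go right. Place as right child of 42.
Insert 39: 39 > 21 → go right; 39 > 25 → go right; 39 < 42 → go left; 39 > 31 → go right. Place as right child of 31.
Insert 32: 32 > 21 → go right; 32 > 25 → go right; 32 < 42 → go left; 32 > 31 → go right; 32 < 39 → go left. Place as left child of 39.
Insert 76: 76 > 21 → go right; 76 > 25 → go right; 76 > 42 → go right; 76 > 60 → go right. Place as right child of 60.
Insert 40: 40 > 21 → go right; 40 > 25 → go right; 40 < 42 → go left; 40 > 31 → go right; 40 > 39 → go right. Place as right child of 39.
Insert 45: 45 > 21 → go right; 45 > 25 → go right; 45 > 42 → go right; 45 < 60 → go left. Place as left child of 60.
Insert 46: 46 > 21 → go right; 46 > 25 → go right; 46 > 42 → go right; 46 < 60 → go left; 46 > 45 → go right. Place as right child of 45.
Insert 77: 77 > 21 → go right; 77 > 25 → go right; 77 > 42 → go right; 77 > 60 → go right; 77 > 76 → go right. Place as right child of 76.
Insert 57: 57 > 21 → go right; 57 > 25 → go right; 57 > 42 → go right; 57 < 60 → go left; 57 > 45 → go right; 57 > 46 → go right. Place as right child of 46.
Insert 28: 28 > 21 → go right; 28 > 25 → go right; 28 < 42 → go left; 28 < 31 → go left. Place as left child of 31.
Insert 75: 75 > 21 → go right; 75 > 25 → go right; 75 > 42 → go right; 75 > 60 → go right; 75 < 76 → go left. Place as left child of 76.
Insert 66: 66 > 21 → go right; 66 > 25 → go right; 66 > 42 → go right; 66 > 60 → go right; 66 < 76 → go left; 66 < 75 → go left. Place as left child of 75.
Insert 51: 51 > 21 → go right; 51 > 25 → go right; 51 > 42 → go right; 51 < 60 → go left; 51 > 45 → go right; 51 > 46 → go right; 51 < 57 → go left. Place as left child of 57.
Insert 24: 24 > 21 → go right; 24 < 25 → go left. Place as left child of 25.

Leaves: 24, 28, 32, 40, 51, 66, 77 — 7 in total.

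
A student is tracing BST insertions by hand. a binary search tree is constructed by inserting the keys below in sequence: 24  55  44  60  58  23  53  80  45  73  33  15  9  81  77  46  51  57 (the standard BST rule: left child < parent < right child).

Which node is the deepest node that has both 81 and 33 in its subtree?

55

Insert 24: tree is empty, so 24 becomes the root.
Insert 55: 55 > 24 → go right. Place as right child of 24.
Insert 44: 44 > 24 → go right; 44 < 55 → go left. Place as left child of 55.
Insert 60: 60 > 24 → go right; 60 > 55 → go right. Place as right child of 55.
Insert 58: 58 > 24 → go right; 58 > 55 → go right; 58 < 60 → go left. Place as left child of 60.
Insert 23: 23 < 24 → go left. Place as left child of 24.
Insert 53: 53 > 24 → go right; 53 < 55 → go left; 53 > 44 → go right. Place as right child of 44.
Insert 80: 80 > 24 → go right; 80 > 55 → go right; 80 > 60 → go right. Place as right child of 60.
Insert 45: 45 > 24 → go right; 45 < 55 → go left; 45 > 44 → go right; 45 < 53 → go left. Place as left child of 53.
Insert 73: 73 > 24 → go right; 73 > 55 → go right; 73 > 60 → go right; 73 < 80 → go left. Place as left child of 80.
Insert 33: 33 > 24 → go right; 33 < 55 → go left; 33 < 44 → go left. Place as left child of 44.
Insert 15: 15 < 24 → go left; 15 < 23 → go left. Place as left child of 23.
Insert 9: 9 < 24 → go left; 9 < 23 → go left; 9 < 15 → go left. Place as left child of 15.
Insert 81: 81 > 24 → go right; 81 > 55 → go right; 81 > 60 → go right; 81 > 80 → go right. Place as right child of 80.
Insert 77: 77 > 24 → go right; 77 > 55 → go right; 77 > 60 → go right; 77 < 80 → go left; 77 > 73 → go right. Place as right child of 73.
Insert 46: 46 > 24 → go right; 46 < 55 → go left; 46 > 44 → go right; 46 < 53 → go left; 46 > 45 → go right. Place as right child of 45.
Insert 51: 51 > 24 → go right; 51 < 55 → go left; 51 > 44 → go right; 51 < 53 → go left; 51 > 45 → go right; 51 > 46 → go right. Place as right child of 46.
Insert 57: 57 > 24 → go right; 57 > 55 → go right; 57 < 60 → go left; 57 < 58 → go left. Place as left child of 58.

Path to 81: 24 → 55 → 60 → 80 → 81
Path to 33: 24 → 55 → 44 → 33
The paths share a prefix ending at 55, then split left and right.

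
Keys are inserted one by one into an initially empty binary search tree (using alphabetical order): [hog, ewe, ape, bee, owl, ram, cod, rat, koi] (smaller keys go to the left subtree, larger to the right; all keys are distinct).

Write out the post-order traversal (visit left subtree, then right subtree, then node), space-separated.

Insert hog: tree is empty, so hog becomes the root.
Insert ewe: ewe < hog → go left. Place as left child of hog.
Insert ape: ape < hog → go left; ape < ewe → go left. Place as left child of ewe.
Insert bee: bee < hog → go left; bee < ewe → go left; bee > ape → go right. Place as right child of ape.
Insert owl: owl > hog → go right. Place as right child of hog.
Insert ram: ram > hog → go right; ram > owl → go right. Place as right child of owl.
Insert cod: cod < hog → go left; cod < ewe → go left; cod > ape → go right; cod > bee → go right. Place as right child of bee.
Insert rat: rat > hog → go right; rat > owl → go right; rat > ram → go right. Place as right child of ram.
Insert koi: koi > hog → go right; koi < owl → go left. Place as left child of owl.

cod bee ape ewe koi rat ram owl hog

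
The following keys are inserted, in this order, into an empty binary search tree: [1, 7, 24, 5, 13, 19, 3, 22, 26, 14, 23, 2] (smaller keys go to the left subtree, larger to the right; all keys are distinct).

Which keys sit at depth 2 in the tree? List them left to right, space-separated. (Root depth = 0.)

5 24

1: root
7: right child of 1 (depth 1)
24: right child of 7 (depth 2)
5: left child of 7 (depth 2)
13: left child of 24 (depth 3)
19: right child of 13 (depth 4)
3: left child of 5 (depth 3)
22: right child of 19 (depth 5)
26: right child of 24 (depth 3)
14: left child of 19 (depth 5)
23: right child of 22 (depth 6)
2: left child of 3 (depth 4)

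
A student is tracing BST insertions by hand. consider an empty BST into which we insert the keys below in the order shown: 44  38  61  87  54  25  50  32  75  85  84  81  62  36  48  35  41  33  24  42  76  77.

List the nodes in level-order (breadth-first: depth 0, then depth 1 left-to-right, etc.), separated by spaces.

44 38 61 25 41 54 87 24 32 42 50 75 36 48 62 85 35 84 33 81 76 77

Insert 44: tree is empty, so 44 becomes the root.
Insert 38: 38 < 44 → go left. Place as left child of 44.
Insert 61: 61 > 44 → go right. Place as right child of 44.
Insert 87: 87 > 44 → go right; 87 > 61 → go right. Place as right child of 61.
Insert 54: 54 > 44 → go right; 54 < 61 → go left. Place as left child of 61.
Insert 25: 25 < 44 → go left; 25 < 38 → go left. Place as left child of 38.
Insert 50: 50 > 44 → go right; 50 < 61 → go left; 50 < 54 → go left. Place as left child of 54.
Insert 32: 32 < 44 → go left; 32 < 38 → go left; 32 > 25 → go right. Place as right child of 25.
Insert 75: 75 > 44 → go right; 75 > 61 → go right; 75 < 87 → go left. Place as left child of 87.
Insert 85: 85 > 44 → go right; 85 > 61 → go right; 85 < 87 → go left; 85 > 75 → go right. Place as right child of 75.
Insert 84: 84 > 44 → go right; 84 > 61 → go right; 84 < 87 → go left; 84 > 75 → go right; 84 < 85 → go left. Place as left child of 85.
Insert 81: 81 > 44 → go right; 81 > 61 → go right; 81 < 87 → go left; 81 > 75 → go right; 81 < 85 → go left; 81 < 84 → go left. Place as left child of 84.
Insert 62: 62 > 44 → go right; 62 > 61 → go right; 62 < 87 → go left; 62 < 75 → go left. Place as left child of 75.
Insert 36: 36 < 44 → go left; 36 < 38 → go left; 36 > 25 → go right; 36 > 32 → go right. Place as right child of 32.
Insert 48: 48 > 44 → go right; 48 < 61 → go left; 48 < 54 → go left; 48 < 50 → go left. Place as left child of 50.
Insert 35: 35 < 44 → go left; 35 < 38 → go left; 35 > 25 → go right; 35 > 32 → go right; 35 < 36 → go left. Place as left child of 36.
Insert 41: 41 < 44 → go left; 41 > 38 → go right. Place as right child of 38.
Insert 33: 33 < 44 → go left; 33 < 38 → go left; 33 > 25 → go right; 33 > 32 → go right; 33 < 36 → go left; 33 < 35 → go left. Place as left child of 35.
Insert 24: 24 < 44 → go left; 24 < 38 → go left; 24 < 25 → go left. Place as left child of 25.
Insert 42: 42 < 44 → go left; 42 > 38 → go right; 42 > 41 → go right. Place as right child of 41.
Insert 76: 76 > 44 → go right; 76 > 61 → go right; 76 < 87 → go left; 76 > 75 → go right; 76 < 85 → go left; 76 < 84 → go left; 76 < 81 → go left. Place as left child of 81.
Insert 77: 77 > 44 → go right; 77 > 61 → go right; 77 < 87 → go left; 77 > 75 → go right; 77 < 85 → go left; 77 < 84 → go left; 77 < 81 → go left; 77 > 76 → go right. Place as right child of 76.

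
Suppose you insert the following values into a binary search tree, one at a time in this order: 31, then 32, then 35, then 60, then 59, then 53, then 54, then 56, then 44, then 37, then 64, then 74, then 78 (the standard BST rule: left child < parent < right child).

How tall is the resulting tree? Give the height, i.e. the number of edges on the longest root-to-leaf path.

31: root
32: right child of 31 (depth 1)
35: right child of 32 (depth 2)
60: right child of 35 (depth 3)
59: left child of 60 (depth 4)
53: left child of 59 (depth 5)
54: right child of 53 (depth 6)
56: right child of 54 (depth 7)
44: left child of 53 (depth 6)
37: left child of 44 (depth 7)
64: right child of 60 (depth 4)
74: right child of 64 (depth 5)
78: right child of 74 (depth 6)

The deepest node is 56 at depth 7.

7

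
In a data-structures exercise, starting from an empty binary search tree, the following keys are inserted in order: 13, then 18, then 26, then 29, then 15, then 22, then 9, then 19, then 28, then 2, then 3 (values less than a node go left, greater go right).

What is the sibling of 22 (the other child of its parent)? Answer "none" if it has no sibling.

29

Insert 13: tree is empty, so 13 becomes the root.
Insert 18: 18 > 13 → go right. Place as right child of 13.
Insert 26: 26 > 13 → go right; 26 > 18 → go right. Place as right child of 18.
Insert 29: 29 > 13 → go right; 29 > 18 → go right; 29 > 26 → go right. Place as right child of 26.
Insert 15: 15 > 13 → go right; 15 < 18 → go left. Place as left child of 18.
Insert 22: 22 > 13 → go right; 22 > 18 → go right; 22 < 26 → go left. Place as left child of 26.
Insert 9: 9 < 13 → go left. Place as left child of 13.
Insert 19: 19 > 13 → go right; 19 > 18 → go right; 19 < 26 → go left; 19 < 22 → go left. Place as left child of 22.
Insert 28: 28 > 13 → go right; 28 > 18 → go right; 28 > 26 → go right; 28 < 29 → go left. Place as left child of 29.
Insert 2: 2 < 13 → go left; 2 < 9 → go left. Place as left child of 9.
Insert 3: 3 < 13 → go left; 3 < 9 → go left; 3 > 2 → go right. Place as right child of 2.

22's parent is 26; the other child of 26 is 29.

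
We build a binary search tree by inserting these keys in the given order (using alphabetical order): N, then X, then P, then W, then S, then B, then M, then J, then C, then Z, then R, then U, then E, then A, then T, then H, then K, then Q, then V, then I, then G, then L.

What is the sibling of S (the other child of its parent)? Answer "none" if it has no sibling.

Resulting structure (node: left, right):
  N: L=B, R=X
  X: L=P, R=Z
  P: L=–, R=W
  W: L=S, R=–
  S: L=R, R=U
  B: L=A, R=M
  M: L=J, R=–
  J: L=C, R=K
  C: L=–, R=E
  Z: L=–, R=–
  R: L=Q, R=–
  U: L=T, R=V
  E: L=–, R=H
  A: L=–, R=–
  T: L=–, R=–
  H: L=G, R=I
  K: L=–, R=L
  Q: L=–, R=–
  V: L=–, R=–
  I: L=–, R=–
  G: L=–, R=–
  L: L=–, R=–

S's parent is W, which has only one child.

none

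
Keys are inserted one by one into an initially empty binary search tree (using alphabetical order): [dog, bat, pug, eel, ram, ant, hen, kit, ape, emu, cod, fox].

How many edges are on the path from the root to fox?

5

dog: root
bat: left child of dog (depth 1)
pug: right child of dog (depth 1)
eel: left child of pug (depth 2)
ram: right child of pug (depth 2)
ant: left child of bat (depth 2)
hen: right child of eel (depth 3)
kit: right child of hen (depth 4)
ape: right child of ant (depth 3)
emu: left child of hen (depth 4)
cod: right child of bat (depth 2)
fox: right child of emu (depth 5)

Path to fox: dog → pug → eel → hen → emu → fox, which is 5 edges.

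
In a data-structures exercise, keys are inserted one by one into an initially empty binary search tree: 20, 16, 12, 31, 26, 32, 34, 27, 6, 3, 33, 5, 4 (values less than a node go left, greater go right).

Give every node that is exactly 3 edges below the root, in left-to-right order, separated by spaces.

Resulting structure (node: left, right):
  20: L=16, R=31
  16: L=12, R=–
  12: L=6, R=–
  31: L=26, R=32
  26: L=–, R=27
  32: L=–, R=34
  34: L=33, R=–
  27: L=–, R=–
  6: L=3, R=–
  3: L=–, R=5
  33: L=–, R=–
  5: L=4, R=–
  4: L=–, R=–

6 27 34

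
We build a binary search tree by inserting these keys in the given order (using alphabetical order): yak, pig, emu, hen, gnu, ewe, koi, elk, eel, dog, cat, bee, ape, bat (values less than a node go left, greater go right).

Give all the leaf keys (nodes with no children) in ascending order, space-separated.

Insert yak: tree is empty, so yak becomes the root.
Insert pig: pig < yak → go left. Place as left child of yak.
Insert emu: emu < yak → go left; emu < pig → go left. Place as left child of pig.
Insert hen: hen < yak → go left; hen < pig → go left; hen > emu → go right. Place as right child of emu.
Insert gnu: gnu < yak → go left; gnu < pig → go left; gnu > emu → go right; gnu < hen → go left. Place as left child of hen.
Insert ewe: ewe < yak → go left; ewe < pig → go left; ewe > emu → go right; ewe < hen → go left; ewe < gnu → go left. Place as left child of gnu.
Insert koi: koi < yak → go left; koi < pig → go left; koi > emu → go right; koi > hen → go right. Place as right child of hen.
Insert elk: elk < yak → go left; elk < pig → go left; elk < emu → go left. Place as left child of emu.
Insert eel: eel < yak → go left; eel < pig → go left; eel < emu → go left; eel < elk → go left. Place as left child of elk.
Insert dog: dog < yak → go left; dog < pig → go left; dog < emu → go left; dog < elk → go left; dog < eel → go left. Place as left child of eel.
Insert cat: cat < yak → go left; cat < pig → go left; cat < emu → go left; cat < elk → go left; cat < eel → go left; cat < dog → go left. Place as left child of dog.
Insert bee: bee < yak → go left; bee < pig → go left; bee < emu → go left; bee < elk → go left; bee < eel → go left; bee < dog → go left; bee < cat → go left. Place as left child of cat.
Insert ape: ape < yak → go left; ape < pig → go left; ape < emu → go left; ape < elk → go left; ape < eel → go left; ape < dog → go left; ape < cat → go left; ape < bee → go left. Place as left child of bee.
Insert bat: bat < yak → go left; bat < pig → go left; bat < emu → go left; bat < elk → go left; bat < eel → go left; bat < dog → go left; bat < cat → go left; bat < bee → go left; bat > ape → go right. Place as right child of ape.

bat ewe koi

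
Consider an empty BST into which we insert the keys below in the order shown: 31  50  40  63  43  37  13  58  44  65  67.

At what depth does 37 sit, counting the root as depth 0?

3

Insert 31: tree is empty, so 31 becomes the root.
Insert 50: 50 > 31 → go right. Place as right child of 31.
Insert 40: 40 > 31 → go right; 40 < 50 → go left. Place as left child of 50.
Insert 63: 63 > 31 → go right; 63 > 50 → go right. Place as right child of 50.
Insert 43: 43 > 31 → go right; 43 < 50 → go left; 43 > 40 → go right. Place as right child of 40.
Insert 37: 37 > 31 → go right; 37 < 50 → go left; 37 < 40 → go left. Place as left child of 40.
Insert 13: 13 < 31 → go left. Place as left child of 31.
Insert 58: 58 > 31 → go right; 58 > 50 → go right; 58 < 63 → go left. Place as left child of 63.
Insert 44: 44 > 31 → go right; 44 < 50 → go left; 44 > 40 → go right; 44 > 43 → go right. Place as right child of 43.
Insert 65: 65 > 31 → go right; 65 > 50 → go right; 65 > 63 → go right. Place as right child of 63.
Insert 67: 67 > 31 → go right; 67 > 50 → go right; 67 > 63 → go right; 67 > 65 → go right. Place as right child of 65.

Path to 37: 31 → 50 → 40 → 37, which is 3 edges.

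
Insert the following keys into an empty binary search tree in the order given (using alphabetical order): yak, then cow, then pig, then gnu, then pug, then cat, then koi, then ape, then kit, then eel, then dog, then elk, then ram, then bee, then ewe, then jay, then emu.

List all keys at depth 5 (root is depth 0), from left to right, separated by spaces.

dog elk kit

yak: root
cow: left child of yak (depth 1)
pig: right child of cow (depth 2)
gnu: left child of pig (depth 3)
pug: right child of pig (depth 3)
cat: left child of cow (depth 2)
koi: right child of gnu (depth 4)
ape: left child of cat (depth 3)
kit: left child of koi (depth 5)
eel: left child of gnu (depth 4)
dog: left child of eel (depth 5)
elk: right child of eel (depth 5)
ram: right child of pug (depth 4)
bee: right child of ape (depth 4)
ewe: right child of elk (depth 6)
jay: left child of kit (depth 6)
emu: left child of ewe (depth 7)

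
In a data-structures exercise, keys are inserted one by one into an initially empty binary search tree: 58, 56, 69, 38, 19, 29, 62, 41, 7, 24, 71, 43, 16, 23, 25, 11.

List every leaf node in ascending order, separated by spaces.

11 23 25 43 62 71

Insert 58: tree is empty, so 58 becomes the root.
Insert 56: 56 < 58 → go left. Place as left child of 58.
Insert 69: 69 > 58 → go right. Place as right child of 58.
Insert 38: 38 < 58 → go left; 38 < 56 → go left. Place as left child of 56.
Insert 19: 19 < 58 → go left; 19 < 56 → go left; 19 < 38 → go left. Place as left child of 38.
Insert 29: 29 < 58 → go left; 29 < 56 → go left; 29 < 38 → go left; 29 > 19 → go right. Place as right child of 19.
Insert 62: 62 > 58 → go right; 62 < 69 → go left. Place as left child of 69.
Insert 41: 41 < 58 → go left; 41 < 56 → go left; 41 > 38 → go right. Place as right child of 38.
Insert 7: 7 < 58 → go left; 7 < 56 → go left; 7 < 38 → go left; 7 < 19 → go left. Place as left child of 19.
Insert 24: 24 < 58 → go left; 24 < 56 → go left; 24 < 38 → go left; 24 > 19 → go right; 24 < 29 → go left. Place as left child of 29.
Insert 71: 71 > 58 → go right; 71 > 69 → go right. Place as right child of 69.
Insert 43: 43 < 58 → go left; 43 < 56 → go left; 43 > 38 → go right; 43 > 41 → go right. Place as right child of 41.
Insert 16: 16 < 58 → go left; 16 < 56 → go left; 16 < 38 → go left; 16 < 19 → go left; 16 > 7 → go right. Place as right child of 7.
Insert 23: 23 < 58 → go left; 23 < 56 → go left; 23 < 38 → go left; 23 > 19 → go right; 23 < 29 → go left; 23 < 24 → go left. Place as left child of 24.
Insert 25: 25 < 58 → go left; 25 < 56 → go left; 25 < 38 → go left; 25 > 19 → go right; 25 < 29 → go left; 25 > 24 → go right. Place as right child of 24.
Insert 11: 11 < 58 → go left; 11 < 56 → go left; 11 < 38 → go left; 11 < 19 → go left; 11 > 7 → go right; 11 < 16 → go left. Place as left child of 16.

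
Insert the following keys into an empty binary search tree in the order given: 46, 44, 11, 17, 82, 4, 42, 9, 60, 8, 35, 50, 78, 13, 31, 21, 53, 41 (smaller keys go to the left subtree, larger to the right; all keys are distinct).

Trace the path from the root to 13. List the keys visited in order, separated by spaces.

46 44 11 17 13

46: root
44: left child of 46 (depth 1)
11: left child of 44 (depth 2)
17: right child of 11 (depth 3)
82: right child of 46 (depth 1)
4: left child of 11 (depth 3)
42: right child of 17 (depth 4)
9: right child of 4 (depth 4)
60: left child of 82 (depth 2)
8: left child of 9 (depth 5)
35: left child of 42 (depth 5)
50: left child of 60 (depth 3)
78: right child of 60 (depth 3)
13: left child of 17 (depth 4)
31: left child of 35 (depth 6)
21: left child of 31 (depth 7)
53: right child of 50 (depth 4)
41: right child of 35 (depth 6)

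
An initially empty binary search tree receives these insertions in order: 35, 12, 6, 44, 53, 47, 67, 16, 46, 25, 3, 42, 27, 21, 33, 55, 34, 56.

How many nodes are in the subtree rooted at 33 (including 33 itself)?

35: root
12: left child of 35 (depth 1)
6: left child of 12 (depth 2)
44: right child of 35 (depth 1)
53: right child of 44 (depth 2)
47: left child of 53 (depth 3)
67: right child of 53 (depth 3)
16: right child of 12 (depth 2)
46: left child of 47 (depth 4)
25: right child of 16 (depth 3)
3: left child of 6 (depth 3)
42: left child of 44 (depth 2)
27: right child of 25 (depth 4)
21: left child of 25 (depth 4)
33: right child of 27 (depth 5)
55: left child of 67 (depth 4)
34: right child of 33 (depth 6)
56: right child of 55 (depth 5)

Subtree rooted at 33 contains: 33, 34 — 2 nodes.

2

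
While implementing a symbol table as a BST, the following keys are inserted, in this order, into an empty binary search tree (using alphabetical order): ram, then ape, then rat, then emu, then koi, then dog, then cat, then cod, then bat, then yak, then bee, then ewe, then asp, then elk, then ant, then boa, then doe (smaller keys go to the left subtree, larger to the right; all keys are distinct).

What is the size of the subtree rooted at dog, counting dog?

Insert ram: tree is empty, so ram becomes the root.
Insert ape: ape < ram → go left. Place as left child of ram.
Insert rat: rat > ram → go right. Place as right child of ram.
Insert emu: emu < ram → go left; emu > ape → go right. Place as right child of ape.
Insert koi: koi < ram → go left; koi > ape → go right; koi > emu → go right. Place as right child of emu.
Insert dog: dog < ram → go left; dog > ape → go right; dog < emu → go left. Place as left child of emu.
Insert cat: cat < ram → go left; cat > ape → go right; cat < emu → go left; cat < dog → go left. Place as left child of dog.
Insert cod: cod < ram → go left; cod > ape → go right; cod < emu → go left; cod < dog → go left; cod > cat → go right. Place as right child of cat.
Insert bat: bat < ram → go left; bat > ape → go right; bat < emu → go left; bat < dog → go left; bat < cat → go left. Place as left child of cat.
Insert yak: yak > ram → go right; yak > rat → go right. Place as right child of rat.
Insert bee: bee < ram → go left; bee > ape → go right; bee < emu → go left; bee < dog → go left; bee < cat → go left; bee > bat → go right. Place as right child of bat.
Insert ewe: ewe < ram → go left; ewe > ape → go right; ewe > emu → go right; ewe < koi → go left. Place as left child of koi.
Insert asp: asp < ram → go left; asp > ape → go right; asp < emu → go left; asp < dog → go left; asp < cat → go left; asp < bat → go left. Place as left child of bat.
Insert elk: elk < ram → go left; elk > ape → go right; elk < emu → go left; elk > dog → go right. Place as right child of dog.
Insert ant: ant < ram → go left; ant < ape → go left. Place as left child of ape.
Insert boa: boa < ram → go left; boa > ape → go right; boa < emu → go left; boa < dog → go left; boa < cat → go left; boa > bat → go right; boa > bee → go right. Place as right child of bee.
Insert doe: doe < ram → go left; doe > ape → go right; doe < emu → go left; doe < dog → go left; doe > cat → go right; doe > cod → go right. Place as right child of cod.

Subtree rooted at dog contains: dog, cat, bat, asp, bee, boa, cod, doe, elk — 9 nodes.

9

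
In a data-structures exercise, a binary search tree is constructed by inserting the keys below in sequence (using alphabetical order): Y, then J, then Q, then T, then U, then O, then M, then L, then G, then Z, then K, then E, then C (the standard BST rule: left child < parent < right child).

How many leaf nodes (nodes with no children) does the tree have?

4

Insert Y: tree is empty, so Y becomes the root.
Insert J: J < Y → go left. Place as left child of Y.
Insert Q: Q < Y → go left; Q > J → go right. Place as right child of J.
Insert T: T < Y → go left; T > J → go right; T > Q → go right. Place as right child of Q.
Insert U: U < Y → go left; U > J → go right; U > Q → go right; U > T → go right. Place as right child of T.
Insert O: O < Y → go left; O > J → go right; O < Q → go left. Place as left child of Q.
Insert M: M < Y → go left; M > J → go right; M < Q → go left; M < O → go left. Place as left child of O.
Insert L: L < Y → go left; L > J → go right; L < Q → go left; L < O → go left; L < M → go left. Place as left child of M.
Insert G: G < Y → go left; G < J → go left. Place as left child of J.
Insert Z: Z > Y → go right. Place as right child of Y.
Insert K: K < Y → go left; K > J → go right; K < Q → go left; K < O → go left; K < M → go left; K < L → go left. Place as left child of L.
Insert E: E < Y → go left; E < J → go left; E < G → go left. Place as left child of G.
Insert C: C < Y → go left; C < J → go left; C < G → go left; C < E → go left. Place as left child of E.

Leaves: C, K, U, Z — 4 in total.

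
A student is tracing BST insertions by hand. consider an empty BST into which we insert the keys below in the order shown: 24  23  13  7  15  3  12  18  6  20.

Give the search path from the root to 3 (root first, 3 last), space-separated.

24 23 13 7 3

Resulting structure (node: left, right):
  24: L=23, R=–
  23: L=13, R=–
  13: L=7, R=15
  7: L=3, R=12
  15: L=–, R=18
  3: L=–, R=6
  12: L=–, R=–
  18: L=–, R=20
  6: L=–, R=–
  20: L=–, R=–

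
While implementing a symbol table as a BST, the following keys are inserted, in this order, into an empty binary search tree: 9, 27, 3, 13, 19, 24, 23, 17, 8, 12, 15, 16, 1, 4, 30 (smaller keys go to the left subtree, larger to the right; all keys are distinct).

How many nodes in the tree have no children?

Insert 9: tree is empty, so 9 becomes the root.
Insert 27: 27 > 9 → go right. Place as right child of 9.
Insert 3: 3 < 9 → go left. Place as left child of 9.
Insert 13: 13 > 9 → go right; 13 < 27 → go left. Place as left child of 27.
Insert 19: 19 > 9 → go right; 19 < 27 → go left; 19 > 13 → go right. Place as right child of 13.
Insert 24: 24 > 9 → go right; 24 < 27 → go left; 24 > 13 → go right; 24 > 19 → go right. Place as right child of 19.
Insert 23: 23 > 9 → go right; 23 < 27 → go left; 23 > 13 → go right; 23 > 19 → go right; 23 < 24 → go left. Place as left child of 24.
Insert 17: 17 > 9 → go right; 17 < 27 → go left; 17 > 13 → go right; 17 < 19 → go left. Place as left child of 19.
Insert 8: 8 < 9 → go left; 8 > 3 → go right. Place as right child of 3.
Insert 12: 12 > 9 → go right; 12 < 27 → go left; 12 < 13 → go left. Place as left child of 13.
Insert 15: 15 > 9 → go right; 15 < 27 → go left; 15 > 13 → go right; 15 < 19 → go left; 15 < 17 → go left. Place as left child of 17.
Insert 16: 16 > 9 → go right; 16 < 27 → go left; 16 > 13 → go right; 16 < 19 → go left; 16 < 17 → go left; 16 > 15 → go right. Place as right child of 15.
Insert 1: 1 < 9 → go left; 1 < 3 → go left. Place as left child of 3.
Insert 4: 4 < 9 → go left; 4 > 3 → go right; 4 < 8 → go left. Place as left child of 8.
Insert 30: 30 > 9 → go right; 30 > 27 → go right. Place as right child of 27.

Leaves: 1, 4, 12, 16, 23, 30 — 6 in total.

6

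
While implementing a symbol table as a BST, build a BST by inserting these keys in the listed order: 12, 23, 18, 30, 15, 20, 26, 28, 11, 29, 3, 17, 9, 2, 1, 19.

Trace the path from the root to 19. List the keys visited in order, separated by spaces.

12: root
23: right child of 12 (depth 1)
18: left child of 23 (depth 2)
30: right child of 23 (depth 2)
15: left child of 18 (depth 3)
20: right child of 18 (depth 3)
26: left child of 30 (depth 3)
28: right child of 26 (depth 4)
11: left child of 12 (depth 1)
29: right child of 28 (depth 5)
3: left child of 11 (depth 2)
17: right child of 15 (depth 4)
9: right child of 3 (depth 3)
2: left child of 3 (depth 3)
1: left child of 2 (depth 4)
19: left child of 20 (depth 4)

12 23 18 20 19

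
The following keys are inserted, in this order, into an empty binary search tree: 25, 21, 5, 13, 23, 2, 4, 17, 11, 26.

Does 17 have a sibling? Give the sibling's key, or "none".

25: root
21: left child of 25 (depth 1)
5: left child of 21 (depth 2)
13: right child of 5 (depth 3)
23: right child of 21 (depth 2)
2: left child of 5 (depth 3)
4: right child of 2 (depth 4)
17: right child of 13 (depth 4)
11: left child of 13 (depth 4)
26: right child of 25 (depth 1)

17's parent is 13; the other child of 13 is 11.

11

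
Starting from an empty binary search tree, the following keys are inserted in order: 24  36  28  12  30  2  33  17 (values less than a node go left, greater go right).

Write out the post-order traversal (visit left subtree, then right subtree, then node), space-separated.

2 17 12 33 30 28 36 24

Resulting structure (node: left, right):
  24: L=12, R=36
  36: L=28, R=–
  28: L=–, R=30
  12: L=2, R=17
  30: L=–, R=33
  2: L=–, R=–
  33: L=–, R=–
  17: L=–, R=–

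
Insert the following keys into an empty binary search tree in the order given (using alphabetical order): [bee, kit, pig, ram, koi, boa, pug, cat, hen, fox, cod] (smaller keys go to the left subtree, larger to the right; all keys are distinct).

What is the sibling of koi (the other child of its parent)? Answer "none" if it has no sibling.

Insert bee: tree is empty, so bee becomes the root.
Insert kit: kit > bee → go right. Place as right child of bee.
Insert pig: pig > bee → go right; pig > kit → go right. Place as right child of kit.
Insert ram: ram > bee → go right; ram > kit → go right; ram > pig → go right. Place as right child of pig.
Insert koi: koi > bee → go right; koi > kit → go right; koi < pig → go left. Place as left child of pig.
Insert boa: boa > bee → go right; boa < kit → go left. Place as left child of kit.
Insert pug: pug > bee → go right; pug > kit → go right; pug > pig → go right; pug < ram → go left. Place as left child of ram.
Insert cat: cat > bee → go right; cat < kit → go left; cat > boa → go right. Place as right child of boa.
Insert hen: hen > bee → go right; hen < kit → go left; hen > boa → go right; hen > cat → go right. Place as right child of cat.
Insert fox: fox > bee → go right; fox < kit → go left; fox > boa → go right; fox > cat → go right; fox < hen → go left. Place as left child of hen.
Insert cod: cod > bee → go right; cod < kit → go left; cod > boa → go right; cod > cat → go right; cod < hen → go left; cod < fox → go left. Place as left child of fox.

koi's parent is pig; the other child of pig is ram.

ram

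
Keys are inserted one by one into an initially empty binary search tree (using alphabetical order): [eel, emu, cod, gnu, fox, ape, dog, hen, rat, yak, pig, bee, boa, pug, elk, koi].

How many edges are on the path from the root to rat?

eel: root
emu: right child of eel (depth 1)
cod: left child of eel (depth 1)
gnu: right child of emu (depth 2)
fox: left child of gnu (depth 3)
ape: left child of cod (depth 2)
dog: right child of cod (depth 2)
hen: right child of gnu (depth 3)
rat: right child of hen (depth 4)
yak: right child of rat (depth 5)
pig: left child of rat (depth 5)
bee: right child of ape (depth 3)
boa: right child of bee (depth 4)
pug: right child of pig (depth 6)
elk: left child of emu (depth 2)
koi: left child of pig (depth 6)

Path to rat: eel → emu → gnu → hen → rat, which is 4 edges.

4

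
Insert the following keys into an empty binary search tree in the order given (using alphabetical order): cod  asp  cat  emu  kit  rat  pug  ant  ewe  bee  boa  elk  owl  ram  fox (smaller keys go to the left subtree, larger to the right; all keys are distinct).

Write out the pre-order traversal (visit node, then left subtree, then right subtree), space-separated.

cod asp ant cat bee boa emu elk kit ewe fox rat pug owl ram

cod: root
asp: left child of cod (depth 1)
cat: right child of asp (depth 2)
emu: right child of cod (depth 1)
kit: right child of emu (depth 2)
rat: right child of kit (depth 3)
pug: left child of rat (depth 4)
ant: left child of asp (depth 2)
ewe: left child of kit (depth 3)
bee: left child of cat (depth 3)
boa: right child of bee (depth 4)
elk: left child of emu (depth 2)
owl: left child of pug (depth 5)
ram: right child of pug (depth 5)
fox: right child of ewe (depth 4)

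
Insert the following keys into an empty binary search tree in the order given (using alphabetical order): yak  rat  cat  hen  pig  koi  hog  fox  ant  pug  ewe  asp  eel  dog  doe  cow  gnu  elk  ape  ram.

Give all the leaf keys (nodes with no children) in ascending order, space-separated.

ape cow elk gnu hog ram

yak: root
rat: left child of yak (depth 1)
cat: left child of rat (depth 2)
hen: right child of cat (depth 3)
pig: right child of hen (depth 4)
koi: left child of pig (depth 5)
hog: left child of koi (depth 6)
fox: left child of hen (depth 4)
ant: left child of cat (depth 3)
pug: right child of pig (depth 5)
ewe: left child of fox (depth 5)
asp: right child of ant (depth 4)
eel: left child of ewe (depth 6)
dog: left child of eel (depth 7)
doe: left child of dog (depth 8)
cow: left child of doe (depth 9)
gnu: right child of fox (depth 5)
elk: right child of eel (depth 7)
ape: left child of asp (depth 5)
ram: right child of pug (depth 6)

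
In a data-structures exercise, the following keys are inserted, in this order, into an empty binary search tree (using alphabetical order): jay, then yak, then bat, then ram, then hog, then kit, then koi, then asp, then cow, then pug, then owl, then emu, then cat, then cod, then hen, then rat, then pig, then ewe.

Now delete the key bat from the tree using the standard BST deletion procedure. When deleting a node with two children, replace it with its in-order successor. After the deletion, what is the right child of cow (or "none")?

Insert jay: tree is empty, so jay becomes the root.
Insert yak: yak > jay → go right. Place as right child of jay.
Insert bat: bat < jay → go left. Place as left child of jay.
Insert ram: ram > jay → go right; ram < yak → go left. Place as left child of yak.
Insert hog: hog < jay → go left; hog > bat → go right. Place as right child of bat.
Insert kit: kit > jay → go right; kit < yak → go left; kit < ram → go left. Place as left child of ram.
Insert koi: koi > jay → go right; koi < yak → go left; koi < ram → go left; koi > kit → go right. Place as right child of kit.
Insert asp: asp < jay → go left; asp < bat → go left. Place as left child of bat.
Insert cow: cow < jay → go left; cow > bat → go right; cow < hog → go left. Place as left child of hog.
Insert pug: pug > jay → go right; pug < yak → go left; pug < ram → go left; pug > kit → go right; pug > koi → go right. Place as right child of koi.
Insert owl: owl > jay → go right; owl < yak → go left; owl < ram → go left; owl > kit → go right; owl > koi → go right; owl < pug → go left. Place as left child of pug.
Insert emu: emu < jay → go left; emu > bat → go right; emu < hog → go left; emu > cow → go right. Place as right child of cow.
Insert cat: cat < jay → go left; cat > bat → go right; cat < hog → go left; cat < cow → go left. Place as left child of cow.
Insert cod: cod < jay → go left; cod > bat → go right; cod < hog → go left; cod < cow → go left; cod > cat → go right. Place as right child of cat.
Insert hen: hen < jay → go left; hen > bat → go right; hen < hog → go left; hen > cow → go right; hen > emu → go right. Place as right child of emu.
Insert rat: rat > jay → go right; rat < yak → go left; rat > ram → go right. Place as right child of ram.
Insert pig: pig > jay → go right; pig < yak → go left; pig < ram → go left; pig > kit → go right; pig > koi → go right; pig < pug → go left; pig > owl → go right. Place as right child of owl.
Insert ewe: ewe < jay → go left; ewe > bat → go right; ewe < hog → go left; ewe > cow → go right; ewe > emu → go right; ewe < hen → go left. Place as left child of hen.

Delete bat (two children — replace with in-order successor).
After deletion, cow's right child: emu.

emu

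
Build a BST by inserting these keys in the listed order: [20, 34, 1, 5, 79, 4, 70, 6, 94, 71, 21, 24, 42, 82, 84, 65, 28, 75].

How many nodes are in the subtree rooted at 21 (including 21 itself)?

3

Insert 20: tree is empty, so 20 becomes the root.
Insert 34: 34 > 20 → go right. Place as right child of 20.
Insert 1: 1 < 20 → go left. Place as left child of 20.
Insert 5: 5 < 20 → go left; 5 > 1 → go right. Place as right child of 1.
Insert 79: 79 > 20 → go right; 79 > 34 → go right. Place as right child of 34.
Insert 4: 4 < 20 → go left; 4 > 1 → go right; 4 < 5 → go left. Place as left child of 5.
Insert 70: 70 > 20 → go right; 70 > 34 → go right; 70 < 79 → go left. Place as left child of 79.
Insert 6: 6 < 20 → go left; 6 > 1 → go right; 6 > 5 → go right. Place as right child of 5.
Insert 94: 94 > 20 → go right; 94 > 34 → go right; 94 > 79 → go right. Place as right child of 79.
Insert 71: 71 > 20 → go right; 71 > 34 → go right; 71 < 79 → go left; 71 > 70 → go right. Place as right child of 70.
Insert 21: 21 > 20 → go right; 21 < 34 → go left. Place as left child of 34.
Insert 24: 24 > 20 → go right; 24 < 34 → go left; 24 > 21 → go right. Place as right child of 21.
Insert 42: 42 > 20 → go right; 42 > 34 → go right; 42 < 79 → go left; 42 < 70 → go left. Place as left child of 70.
Insert 82: 82 > 20 → go right; 82 > 34 → go right; 82 > 79 → go right; 82 < 94 → go left. Place as left child of 94.
Insert 84: 84 > 20 → go right; 84 > 34 → go right; 84 > 79 → go right; 84 < 94 → go left; 84 > 82 → go right. Place as right child of 82.
Insert 65: 65 > 20 → go right; 65 > 34 → go right; 65 < 79 → go left; 65 < 70 → go left; 65 > 42 → go right. Place as right child of 42.
Insert 28: 28 > 20 → go right; 28 < 34 → go left; 28 > 21 → go right; 28 > 24 → go right. Place as right child of 24.
Insert 75: 75 > 20 → go right; 75 > 34 → go right; 75 < 79 → go left; 75 > 70 → go right; 75 > 71 → go right. Place as right child of 71.

Subtree rooted at 21 contains: 21, 24, 28 — 3 nodes.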